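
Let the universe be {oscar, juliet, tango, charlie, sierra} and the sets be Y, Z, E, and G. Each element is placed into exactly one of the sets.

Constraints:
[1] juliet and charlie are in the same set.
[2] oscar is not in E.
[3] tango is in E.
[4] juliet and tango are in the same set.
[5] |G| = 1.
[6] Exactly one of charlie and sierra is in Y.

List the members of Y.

Y = {sierra}

From (2): oscar ∉ E.
From (3): tango ∈ E.
(4): juliet matches tango: juliet ∉ Y.
(4): juliet matches tango: juliet ∉ Z.
(4): juliet matches tango: juliet ∈ E.
(1): charlie matches juliet: charlie ∉ Y.
(1): charlie matches juliet: charlie ∉ Z.
(1): charlie matches juliet: charlie ∈ E.
(6) (exactly one): sierra ∈ Y.
(5): only 1 candidates remain for G, so all are in.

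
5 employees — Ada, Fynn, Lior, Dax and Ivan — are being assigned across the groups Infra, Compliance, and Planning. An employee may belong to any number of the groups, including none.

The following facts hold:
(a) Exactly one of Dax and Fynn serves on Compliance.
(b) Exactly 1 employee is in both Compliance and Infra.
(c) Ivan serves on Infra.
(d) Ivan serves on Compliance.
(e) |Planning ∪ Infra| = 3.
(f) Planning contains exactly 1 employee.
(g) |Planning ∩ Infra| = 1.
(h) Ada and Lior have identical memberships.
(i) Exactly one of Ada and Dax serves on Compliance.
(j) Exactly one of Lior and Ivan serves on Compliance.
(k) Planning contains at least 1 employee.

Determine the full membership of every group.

From (c): Ivan ∈ Infra.
From (d): Ivan ∈ Compliance.
(j) (exactly one): Lior ∉ Compliance.
(h): Ada matches Lior: Ada ∉ Compliance.
(i) (exactly one): Dax ∈ Compliance.
(a) (exactly one): Fynn ∉ Compliance.
Suppose Ada ∉ Infra: no assignment then satisfies all the clues, so Ada ∈ Infra.

Infra = {Ada, Ivan, Lior}; Compliance = {Dax, Ivan}; Planning = {Ivan}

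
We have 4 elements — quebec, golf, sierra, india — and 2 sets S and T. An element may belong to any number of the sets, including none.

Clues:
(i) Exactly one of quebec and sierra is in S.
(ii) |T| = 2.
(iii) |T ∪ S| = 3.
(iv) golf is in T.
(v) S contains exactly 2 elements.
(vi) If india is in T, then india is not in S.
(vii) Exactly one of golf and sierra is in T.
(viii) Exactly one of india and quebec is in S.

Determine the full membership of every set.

From (iv): golf ∈ T.
(vii) (exactly one): sierra ∉ T.
Suppose quebec ∉ S: no assignment then satisfies all the clues, so quebec ∈ S.

S = {golf, quebec}; T = {golf, india}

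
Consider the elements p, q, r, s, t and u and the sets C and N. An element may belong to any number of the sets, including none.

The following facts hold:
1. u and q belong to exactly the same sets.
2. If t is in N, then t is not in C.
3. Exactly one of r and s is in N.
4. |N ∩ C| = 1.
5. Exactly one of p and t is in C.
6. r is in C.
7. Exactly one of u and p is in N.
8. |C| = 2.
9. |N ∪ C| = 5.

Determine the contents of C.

From (6): r ∈ C.
Suppose p ∉ C: no assignment then satisfies all the clues, so p ∈ C.

C = {p, r}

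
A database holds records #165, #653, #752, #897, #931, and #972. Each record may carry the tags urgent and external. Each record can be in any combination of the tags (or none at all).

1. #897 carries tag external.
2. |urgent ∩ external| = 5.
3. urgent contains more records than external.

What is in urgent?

urgent = {#165, #653, #752, #897, #931, #972}

From (1): #897 ∈ external.
Suppose #165 ∉ urgent: no assignment then satisfies all the clues, so #165 ∈ urgent.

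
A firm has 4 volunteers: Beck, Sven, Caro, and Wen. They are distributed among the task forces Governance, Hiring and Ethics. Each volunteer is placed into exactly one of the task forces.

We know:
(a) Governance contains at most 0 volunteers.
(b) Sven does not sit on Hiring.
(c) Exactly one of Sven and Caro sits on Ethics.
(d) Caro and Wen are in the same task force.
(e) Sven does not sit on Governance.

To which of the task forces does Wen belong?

From (b): Sven ∉ Hiring.
From (e): Sven ∉ Governance.
(a): Governance already has 0, so the rest are out.
Only one task force left: Sven ∈ Ethics.
(c) (exactly one): Caro ∉ Ethics.
(d): Wen matches Caro: Wen ∉ Ethics.
Only one task force left: Caro ∈ Hiring.
Only one task force left: Wen ∈ Hiring.

Wen: Hiring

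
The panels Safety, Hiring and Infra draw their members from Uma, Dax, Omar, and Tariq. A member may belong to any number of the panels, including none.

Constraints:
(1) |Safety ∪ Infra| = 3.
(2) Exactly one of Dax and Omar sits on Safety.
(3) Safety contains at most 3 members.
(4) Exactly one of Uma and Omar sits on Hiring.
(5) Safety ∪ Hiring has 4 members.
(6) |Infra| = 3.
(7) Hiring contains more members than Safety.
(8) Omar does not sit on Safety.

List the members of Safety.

Safety = {Dax, Uma}

From (8): Omar ∉ Safety.
(2) (exactly one): Dax ∈ Safety.
Suppose Uma ∉ Safety: no assignment then satisfies all the clues, so Uma ∈ Safety.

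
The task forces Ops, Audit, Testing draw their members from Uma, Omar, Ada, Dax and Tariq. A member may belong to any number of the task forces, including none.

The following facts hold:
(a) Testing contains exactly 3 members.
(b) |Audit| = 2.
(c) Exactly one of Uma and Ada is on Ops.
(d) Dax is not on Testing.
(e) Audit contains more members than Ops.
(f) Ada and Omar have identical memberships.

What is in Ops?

Ops = {Uma}

From (d): Dax ∉ Testing.
Suppose Uma ∉ Ops: no assignment then satisfies all the clues, so Uma ∈ Ops.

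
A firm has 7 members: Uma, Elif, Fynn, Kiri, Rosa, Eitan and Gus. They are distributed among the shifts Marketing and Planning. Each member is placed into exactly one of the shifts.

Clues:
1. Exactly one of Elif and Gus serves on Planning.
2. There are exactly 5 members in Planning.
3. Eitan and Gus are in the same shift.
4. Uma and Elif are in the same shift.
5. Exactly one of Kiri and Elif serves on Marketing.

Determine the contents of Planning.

Planning = {Eitan, Fynn, Gus, Kiri, Rosa}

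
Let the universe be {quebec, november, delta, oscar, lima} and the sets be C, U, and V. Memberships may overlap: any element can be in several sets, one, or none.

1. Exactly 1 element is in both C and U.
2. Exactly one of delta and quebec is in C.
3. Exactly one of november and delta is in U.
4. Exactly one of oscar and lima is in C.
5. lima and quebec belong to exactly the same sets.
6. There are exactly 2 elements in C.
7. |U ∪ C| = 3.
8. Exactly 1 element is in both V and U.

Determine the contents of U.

U = {november, oscar}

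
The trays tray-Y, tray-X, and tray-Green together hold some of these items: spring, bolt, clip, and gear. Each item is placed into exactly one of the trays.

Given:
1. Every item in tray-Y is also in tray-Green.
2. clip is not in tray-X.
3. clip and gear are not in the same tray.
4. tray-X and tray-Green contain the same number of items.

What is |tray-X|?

From (2): clip ∉ tray-X.
Suppose spring ∈ tray-Y: no assignment then satisfies all the clues, so spring ∉ tray-Y.

2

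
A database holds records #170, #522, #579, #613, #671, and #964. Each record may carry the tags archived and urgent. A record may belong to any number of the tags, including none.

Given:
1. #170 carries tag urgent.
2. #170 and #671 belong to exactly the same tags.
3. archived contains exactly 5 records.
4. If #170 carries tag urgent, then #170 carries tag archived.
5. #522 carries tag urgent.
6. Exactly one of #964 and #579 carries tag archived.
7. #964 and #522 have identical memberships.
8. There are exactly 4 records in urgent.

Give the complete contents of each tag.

archived = {#170, #522, #613, #671, #964}; urgent = {#170, #522, #671, #964}

From (1): #170 ∈ urgent.
From (5): #522 ∈ urgent.
(2): #671 matches #170: #671 ∈ urgent.
(4): #170 ∈ archived.
(7): #964 matches #522: #964 ∈ urgent.
(8): urgent already has 4, so the rest are out.
(2): #671 matches #170: #671 ∈ archived.
Suppose #522 ∉ archived: no assignment then satisfies all the clues, so #522 ∈ archived.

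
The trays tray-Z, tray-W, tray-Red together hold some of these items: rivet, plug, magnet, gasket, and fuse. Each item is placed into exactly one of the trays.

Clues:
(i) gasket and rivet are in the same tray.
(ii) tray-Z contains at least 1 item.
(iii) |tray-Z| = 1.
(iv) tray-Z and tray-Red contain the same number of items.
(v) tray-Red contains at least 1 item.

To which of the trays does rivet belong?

rivet: tray-W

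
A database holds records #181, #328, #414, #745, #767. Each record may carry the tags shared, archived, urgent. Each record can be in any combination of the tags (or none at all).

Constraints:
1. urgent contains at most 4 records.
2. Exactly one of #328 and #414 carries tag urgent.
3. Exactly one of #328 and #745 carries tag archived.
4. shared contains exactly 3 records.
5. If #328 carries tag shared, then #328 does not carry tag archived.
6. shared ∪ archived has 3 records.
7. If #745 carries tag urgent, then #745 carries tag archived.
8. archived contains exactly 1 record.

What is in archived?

archived = {#745}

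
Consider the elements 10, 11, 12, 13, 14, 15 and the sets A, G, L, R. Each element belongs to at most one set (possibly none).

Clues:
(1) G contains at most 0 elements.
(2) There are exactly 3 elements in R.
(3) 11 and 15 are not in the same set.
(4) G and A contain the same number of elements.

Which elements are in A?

A = {}

(1): G already has 0, so the rest are out.
Suppose 10 ∈ A: no assignment then satisfies all the clues, so 10 ∉ A.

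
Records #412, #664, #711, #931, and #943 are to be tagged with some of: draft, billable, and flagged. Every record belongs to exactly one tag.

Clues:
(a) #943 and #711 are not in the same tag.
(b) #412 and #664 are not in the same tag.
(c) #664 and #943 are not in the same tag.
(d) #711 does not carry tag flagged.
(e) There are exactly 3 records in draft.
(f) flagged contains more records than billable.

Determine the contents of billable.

billable = {}

From (d): #711 ∉ flagged.
Suppose #412 ∈ billable: no assignment then satisfies all the clues, so #412 ∉ billable.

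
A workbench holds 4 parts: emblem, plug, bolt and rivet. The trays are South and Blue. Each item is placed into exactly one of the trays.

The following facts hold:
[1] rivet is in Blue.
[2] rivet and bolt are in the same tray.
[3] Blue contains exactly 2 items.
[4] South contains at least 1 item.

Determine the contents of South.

South = {emblem, plug}

From (1): rivet ∈ Blue.
(2): bolt matches rivet: bolt ∉ South.
(2): bolt matches rivet: bolt ∈ Blue.
(3): Blue already has 2, so the rest are out.
Only one tray left: emblem ∈ South.
Only one tray left: plug ∈ South.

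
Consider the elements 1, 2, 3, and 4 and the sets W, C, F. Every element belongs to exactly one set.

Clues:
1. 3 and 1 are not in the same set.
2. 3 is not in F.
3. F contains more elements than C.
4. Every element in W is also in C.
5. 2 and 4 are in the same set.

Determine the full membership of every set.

W = {}; C = {3}; F = {1, 2, 4}

From (2): 3 ∉ F.
Suppose 1 ∈ W: no assignment then satisfies all the clues, so 1 ∉ W.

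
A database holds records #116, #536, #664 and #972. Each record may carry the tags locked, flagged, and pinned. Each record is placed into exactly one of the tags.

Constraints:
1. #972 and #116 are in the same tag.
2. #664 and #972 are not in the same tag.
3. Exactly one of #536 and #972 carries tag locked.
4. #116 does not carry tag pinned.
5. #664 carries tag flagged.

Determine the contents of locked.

From (4): #116 ∉ pinned.
From (5): #664 ∈ flagged.
(1): #972 matches #116: #972 ∉ pinned.
(2): #972 ∉ flagged.
Only one tag left: #972 ∈ locked.
(1): #116 matches #972: #116 ∈ locked.
(3) (exactly one): #536 ∉ locked.

locked = {#116, #972}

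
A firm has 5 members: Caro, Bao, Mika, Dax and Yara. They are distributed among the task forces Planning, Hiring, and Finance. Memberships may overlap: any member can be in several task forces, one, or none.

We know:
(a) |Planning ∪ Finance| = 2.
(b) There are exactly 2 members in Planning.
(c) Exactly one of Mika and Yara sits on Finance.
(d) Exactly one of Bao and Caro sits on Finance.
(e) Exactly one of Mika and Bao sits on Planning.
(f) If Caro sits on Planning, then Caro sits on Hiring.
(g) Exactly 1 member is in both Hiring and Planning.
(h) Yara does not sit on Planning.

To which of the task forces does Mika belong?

Mika: Finance, Planning

From (h): Yara ∉ Planning.
Suppose Mika ∉ Planning: no assignment then satisfies all the clues, so Mika ∈ Planning.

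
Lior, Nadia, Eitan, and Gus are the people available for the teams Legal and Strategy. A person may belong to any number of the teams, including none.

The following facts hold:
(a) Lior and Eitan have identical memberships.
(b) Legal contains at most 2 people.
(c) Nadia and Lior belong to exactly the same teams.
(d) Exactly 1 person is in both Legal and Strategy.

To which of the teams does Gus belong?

Gus: Legal, Strategy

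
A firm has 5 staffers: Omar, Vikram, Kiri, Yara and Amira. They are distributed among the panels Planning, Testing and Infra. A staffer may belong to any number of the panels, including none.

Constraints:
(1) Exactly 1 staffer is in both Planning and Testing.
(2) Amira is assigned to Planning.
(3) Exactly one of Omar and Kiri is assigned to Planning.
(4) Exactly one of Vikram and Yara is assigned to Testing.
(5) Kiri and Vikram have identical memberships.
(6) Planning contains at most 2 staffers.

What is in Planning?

Planning = {Amira, Omar}

From (2): Amira ∈ Planning.
Suppose Omar ∉ Planning: no assignment then satisfies all the clues, so Omar ∈ Planning.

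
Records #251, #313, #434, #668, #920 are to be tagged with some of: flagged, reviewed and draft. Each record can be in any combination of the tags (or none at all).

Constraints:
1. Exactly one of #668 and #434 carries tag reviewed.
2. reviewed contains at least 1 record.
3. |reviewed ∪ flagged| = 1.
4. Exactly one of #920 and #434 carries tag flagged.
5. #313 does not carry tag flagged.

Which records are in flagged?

flagged = {#434}

From (5): #313 ∉ flagged.
Suppose #251 ∈ flagged: no assignment then satisfies all the clues, so #251 ∉ flagged.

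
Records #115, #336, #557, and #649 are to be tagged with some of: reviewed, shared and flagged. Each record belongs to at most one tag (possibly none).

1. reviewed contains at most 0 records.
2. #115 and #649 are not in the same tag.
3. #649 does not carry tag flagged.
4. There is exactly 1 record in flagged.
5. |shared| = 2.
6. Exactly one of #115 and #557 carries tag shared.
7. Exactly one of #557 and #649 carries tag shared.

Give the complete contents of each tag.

reviewed = {}; shared = {#336, #557}; flagged = {#115}

From (3): #649 ∉ flagged.
(1): reviewed already has 0, so the rest are out.
Suppose #115 ∈ shared: no assignment then satisfies all the clues, so #115 ∉ shared.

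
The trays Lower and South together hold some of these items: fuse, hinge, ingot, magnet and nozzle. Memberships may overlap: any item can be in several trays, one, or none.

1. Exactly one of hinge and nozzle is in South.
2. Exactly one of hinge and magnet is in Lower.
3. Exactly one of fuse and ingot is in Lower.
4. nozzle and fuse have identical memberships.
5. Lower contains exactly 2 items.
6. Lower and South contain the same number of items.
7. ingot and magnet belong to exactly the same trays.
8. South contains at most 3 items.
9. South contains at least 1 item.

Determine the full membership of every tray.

Lower = {ingot, magnet}; South = {fuse, nozzle}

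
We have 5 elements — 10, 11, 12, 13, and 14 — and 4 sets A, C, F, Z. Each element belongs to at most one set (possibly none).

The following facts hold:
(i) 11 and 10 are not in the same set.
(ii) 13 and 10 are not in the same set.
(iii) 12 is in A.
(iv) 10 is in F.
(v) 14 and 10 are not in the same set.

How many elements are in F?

1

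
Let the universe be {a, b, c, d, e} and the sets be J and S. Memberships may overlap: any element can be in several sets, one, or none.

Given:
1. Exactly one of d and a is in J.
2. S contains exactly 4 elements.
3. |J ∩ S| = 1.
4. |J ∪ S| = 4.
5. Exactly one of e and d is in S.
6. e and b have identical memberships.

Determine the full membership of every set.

J = {a}; S = {a, b, c, e}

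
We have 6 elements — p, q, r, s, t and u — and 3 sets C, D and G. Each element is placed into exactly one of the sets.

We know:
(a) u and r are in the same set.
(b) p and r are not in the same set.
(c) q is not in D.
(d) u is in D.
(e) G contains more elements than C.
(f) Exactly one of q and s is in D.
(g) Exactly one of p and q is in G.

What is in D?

D = {r, s, u}

From (c): q ∉ D.
From (d): u ∈ D.
(a): r matches u: r ∉ C.
(a): r matches u: r ∈ D.
(b): p ∉ D.
(f) (exactly one): s ∈ D.
Suppose t ∈ D: no assignment then satisfies all the clues, so t ∉ D.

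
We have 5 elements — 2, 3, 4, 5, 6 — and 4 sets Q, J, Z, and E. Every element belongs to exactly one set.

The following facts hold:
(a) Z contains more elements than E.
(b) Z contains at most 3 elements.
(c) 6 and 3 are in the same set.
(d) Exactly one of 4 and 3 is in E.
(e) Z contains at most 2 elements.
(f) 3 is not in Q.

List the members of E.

E = {4}

From (f): 3 ∉ Q.
(c): 6 matches 3: 6 ∉ Q.
Suppose 2 ∈ E: no assignment then satisfies all the clues, so 2 ∉ E.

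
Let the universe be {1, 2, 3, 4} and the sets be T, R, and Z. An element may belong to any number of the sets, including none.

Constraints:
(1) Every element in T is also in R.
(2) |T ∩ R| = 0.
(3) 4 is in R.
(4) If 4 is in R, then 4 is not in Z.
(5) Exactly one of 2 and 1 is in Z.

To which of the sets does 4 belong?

From (3): 4 ∈ R.
(4): 4 ∉ Z.
Suppose 4 ∈ T: no assignment then satisfies all the clues, so 4 ∉ T.

4: R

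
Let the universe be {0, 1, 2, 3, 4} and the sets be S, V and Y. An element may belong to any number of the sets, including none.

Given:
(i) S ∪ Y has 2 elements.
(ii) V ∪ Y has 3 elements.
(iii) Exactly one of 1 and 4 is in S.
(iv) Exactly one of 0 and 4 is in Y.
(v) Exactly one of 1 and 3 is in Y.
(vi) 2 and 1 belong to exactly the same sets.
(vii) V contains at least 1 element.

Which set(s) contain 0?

0: V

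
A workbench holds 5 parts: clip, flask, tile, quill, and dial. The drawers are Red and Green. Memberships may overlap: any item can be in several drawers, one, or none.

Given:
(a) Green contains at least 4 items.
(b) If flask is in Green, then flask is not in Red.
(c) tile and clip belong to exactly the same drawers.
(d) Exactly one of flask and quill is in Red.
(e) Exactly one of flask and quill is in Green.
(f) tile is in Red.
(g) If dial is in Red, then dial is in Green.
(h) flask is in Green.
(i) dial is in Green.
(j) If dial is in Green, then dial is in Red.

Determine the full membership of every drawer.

From (f): tile ∈ Red.
From (h): flask ∈ Green.
From (i): dial ∈ Green.
(b): flask ∉ Red.
(c): clip matches tile: clip ∈ Red.
(d) (exactly one): quill ∈ Red.
(e) (exactly one): quill ∉ Green.
(j): dial ∈ Red.
(a): only 4 candidates remain for Green, so all are in.

Red = {clip, dial, quill, tile}; Green = {clip, dial, flask, tile}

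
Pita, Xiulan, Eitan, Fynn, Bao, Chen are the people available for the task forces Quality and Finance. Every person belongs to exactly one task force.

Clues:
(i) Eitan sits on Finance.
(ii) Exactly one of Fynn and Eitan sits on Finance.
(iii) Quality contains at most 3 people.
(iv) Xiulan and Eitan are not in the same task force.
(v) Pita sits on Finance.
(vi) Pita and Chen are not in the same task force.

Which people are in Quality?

Quality = {Chen, Fynn, Xiulan}

From (i): Eitan ∈ Finance.
From (v): Pita ∈ Finance.
(ii) (exactly one): Fynn ∉ Finance.
(iv): Xiulan ∉ Finance.
(vi): Chen ∉ Finance.
Only one task force left: Xiulan ∈ Quality.
Only one task force left: Fynn ∈ Quality.
Only one task force left: Chen ∈ Quality.
(iii): Quality already has 3, so the rest are out.
Only one task force left: Bao ∈ Finance.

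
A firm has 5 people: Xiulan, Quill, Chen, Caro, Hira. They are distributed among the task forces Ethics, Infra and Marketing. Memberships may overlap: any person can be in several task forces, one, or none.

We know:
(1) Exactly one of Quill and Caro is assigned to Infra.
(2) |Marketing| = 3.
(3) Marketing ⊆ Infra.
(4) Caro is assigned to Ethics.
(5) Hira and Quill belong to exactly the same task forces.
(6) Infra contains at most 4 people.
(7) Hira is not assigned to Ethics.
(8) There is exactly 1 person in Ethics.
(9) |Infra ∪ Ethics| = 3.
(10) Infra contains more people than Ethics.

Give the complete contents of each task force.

Ethics = {Caro}; Infra = {Caro, Chen, Xiulan}; Marketing = {Caro, Chen, Xiulan}

From (4): Caro ∈ Ethics.
From (7): Hira ∉ Ethics.
(5): Quill matches Hira: Quill ∉ Ethics.
(8): Ethics already has 1, so the rest are out.
Suppose Xiulan ∉ Infra: no assignment then satisfies all the clues, so Xiulan ∈ Infra.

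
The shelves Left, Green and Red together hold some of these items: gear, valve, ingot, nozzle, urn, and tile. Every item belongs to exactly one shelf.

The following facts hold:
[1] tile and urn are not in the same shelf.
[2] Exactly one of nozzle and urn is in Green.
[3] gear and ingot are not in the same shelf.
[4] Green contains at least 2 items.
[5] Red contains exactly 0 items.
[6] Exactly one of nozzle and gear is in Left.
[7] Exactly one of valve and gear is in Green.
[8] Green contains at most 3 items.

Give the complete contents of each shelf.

(5): Red already has 0, so the rest are out.
Suppose gear ∈ Left: no assignment then satisfies all the clues, so gear ∉ Left.

Left = {ingot, nozzle, tile, valve}; Green = {gear, urn}; Red = {}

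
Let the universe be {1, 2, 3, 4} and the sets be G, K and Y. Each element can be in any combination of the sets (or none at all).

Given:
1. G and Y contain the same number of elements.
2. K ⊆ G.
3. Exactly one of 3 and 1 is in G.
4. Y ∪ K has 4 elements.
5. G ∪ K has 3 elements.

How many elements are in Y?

3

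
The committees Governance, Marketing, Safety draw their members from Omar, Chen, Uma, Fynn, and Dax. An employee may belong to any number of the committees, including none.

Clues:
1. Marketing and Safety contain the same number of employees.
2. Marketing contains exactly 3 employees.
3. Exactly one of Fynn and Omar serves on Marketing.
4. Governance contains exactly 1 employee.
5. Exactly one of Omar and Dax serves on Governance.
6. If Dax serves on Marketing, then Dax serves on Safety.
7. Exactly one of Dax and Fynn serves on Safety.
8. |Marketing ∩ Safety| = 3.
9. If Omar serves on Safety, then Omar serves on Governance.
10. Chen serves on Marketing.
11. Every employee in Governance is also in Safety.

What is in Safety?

Safety = {Chen, Dax, Omar}

From (10): Chen ∈ Marketing.
Suppose Omar ∉ Safety: no assignment then satisfies all the clues, so Omar ∈ Safety.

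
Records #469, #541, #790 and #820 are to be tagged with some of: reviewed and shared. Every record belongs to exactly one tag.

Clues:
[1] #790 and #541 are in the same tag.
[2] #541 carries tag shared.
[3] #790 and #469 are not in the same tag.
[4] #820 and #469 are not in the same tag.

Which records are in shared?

From (2): #541 ∈ shared.
(1): #790 matches #541: #790 ∉ reviewed.
(1): #790 matches #541: #790 ∈ shared.
(3): #469 ∉ shared.
Only one tag left: #469 ∈ reviewed.
(4): #820 ∉ reviewed.
Only one tag left: #820 ∈ shared.

shared = {#541, #790, #820}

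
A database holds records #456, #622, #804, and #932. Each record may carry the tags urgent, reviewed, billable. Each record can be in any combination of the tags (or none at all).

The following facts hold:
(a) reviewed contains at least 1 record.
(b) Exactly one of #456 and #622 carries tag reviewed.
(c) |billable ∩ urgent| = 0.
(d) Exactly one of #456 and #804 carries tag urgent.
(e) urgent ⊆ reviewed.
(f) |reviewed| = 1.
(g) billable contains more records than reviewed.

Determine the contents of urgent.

urgent = {#456}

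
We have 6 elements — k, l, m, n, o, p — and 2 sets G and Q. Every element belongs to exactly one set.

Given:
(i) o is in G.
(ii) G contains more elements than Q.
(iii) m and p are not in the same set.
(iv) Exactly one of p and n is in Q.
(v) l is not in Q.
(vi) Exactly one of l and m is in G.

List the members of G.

From (i): o ∈ G.
From (v): l ∉ Q.
Only one set left: l ∈ G.
(vi) (exactly one): m ∉ G.
Only one set left: m ∈ Q.
(iii): p ∉ Q.
(iv) (exactly one): n ∈ Q.
Only one set left: p ∈ G.
Suppose k ∉ G: no assignment then satisfies all the clues, so k ∈ G.

G = {k, l, o, p}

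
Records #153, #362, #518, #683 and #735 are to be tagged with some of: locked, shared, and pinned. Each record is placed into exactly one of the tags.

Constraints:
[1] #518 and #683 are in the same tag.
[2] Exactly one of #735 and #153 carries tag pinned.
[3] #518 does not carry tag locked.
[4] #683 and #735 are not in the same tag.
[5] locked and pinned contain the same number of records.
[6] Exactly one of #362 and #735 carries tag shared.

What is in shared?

shared = {#362, #518, #683}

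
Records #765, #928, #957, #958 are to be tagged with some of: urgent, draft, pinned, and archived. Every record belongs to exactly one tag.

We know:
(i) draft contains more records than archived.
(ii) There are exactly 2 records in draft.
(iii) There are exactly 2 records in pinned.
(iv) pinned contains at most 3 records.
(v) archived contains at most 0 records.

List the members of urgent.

(v): archived already has 0, so the rest are out.
Suppose #765 ∈ urgent: no assignment then satisfies all the clues, so #765 ∉ urgent.

urgent = {}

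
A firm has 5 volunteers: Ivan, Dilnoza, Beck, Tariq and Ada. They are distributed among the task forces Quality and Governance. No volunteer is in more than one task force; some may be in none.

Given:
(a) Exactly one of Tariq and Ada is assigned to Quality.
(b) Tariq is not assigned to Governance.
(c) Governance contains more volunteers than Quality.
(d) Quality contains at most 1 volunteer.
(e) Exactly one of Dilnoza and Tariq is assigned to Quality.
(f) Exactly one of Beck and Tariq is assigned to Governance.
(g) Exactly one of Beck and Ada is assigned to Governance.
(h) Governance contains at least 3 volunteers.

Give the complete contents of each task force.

Quality = {Tariq}; Governance = {Beck, Dilnoza, Ivan}

From (b): Tariq ∉ Governance.
(f) (exactly one): Beck ∈ Governance.
(g) (exactly one): Ada ∉ Governance.
(h): only 3 candidates remain for Governance, so all are in.
(e) (exactly one): Tariq ∈ Quality.
(a) (exactly one): Ada ∉ Quality.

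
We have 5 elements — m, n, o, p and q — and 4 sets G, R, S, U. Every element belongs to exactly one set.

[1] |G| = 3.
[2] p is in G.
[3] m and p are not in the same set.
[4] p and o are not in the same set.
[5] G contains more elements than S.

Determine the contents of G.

G = {n, p, q}

From (2): p ∈ G.
(3): m ∉ G.
(4): o ∉ G.
(1): only 3 candidates remain for G, so all are in.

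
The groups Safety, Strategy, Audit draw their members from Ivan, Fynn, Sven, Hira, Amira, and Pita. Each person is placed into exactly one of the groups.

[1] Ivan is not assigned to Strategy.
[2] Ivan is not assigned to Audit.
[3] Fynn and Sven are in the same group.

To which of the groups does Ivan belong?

From (1): Ivan ∉ Strategy.
From (2): Ivan ∉ Audit.
Only one group left: Ivan ∈ Safety.

Ivan: Safety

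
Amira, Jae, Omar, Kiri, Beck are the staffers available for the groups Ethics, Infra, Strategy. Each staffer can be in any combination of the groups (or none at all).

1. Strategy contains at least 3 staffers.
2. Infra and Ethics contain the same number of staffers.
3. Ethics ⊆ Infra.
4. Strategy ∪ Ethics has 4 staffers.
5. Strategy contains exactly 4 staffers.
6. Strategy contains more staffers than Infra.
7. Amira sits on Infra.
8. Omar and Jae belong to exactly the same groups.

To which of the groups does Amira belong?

Amira: Ethics, Infra, Strategy

From (7): Amira ∈ Infra.
Suppose Amira ∉ Ethics: no assignment then satisfies all the clues, so Amira ∈ Ethics.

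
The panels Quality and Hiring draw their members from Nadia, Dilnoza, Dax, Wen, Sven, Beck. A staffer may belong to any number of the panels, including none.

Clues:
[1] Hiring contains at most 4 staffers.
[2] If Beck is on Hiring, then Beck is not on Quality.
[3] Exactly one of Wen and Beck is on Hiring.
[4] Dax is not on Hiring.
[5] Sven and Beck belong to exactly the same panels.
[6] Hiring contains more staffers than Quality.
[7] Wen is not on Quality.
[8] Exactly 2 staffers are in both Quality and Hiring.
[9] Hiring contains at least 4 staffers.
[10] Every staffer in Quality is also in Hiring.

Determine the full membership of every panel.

Quality = {Dilnoza, Nadia}; Hiring = {Beck, Dilnoza, Nadia, Sven}

From (4): Dax ∉ Hiring.
From (7): Wen ∉ Quality.
(10) contrapositive: Dax ∉ Quality.
Suppose Nadia ∉ Quality: no assignment then satisfies all the clues, so Nadia ∈ Quality.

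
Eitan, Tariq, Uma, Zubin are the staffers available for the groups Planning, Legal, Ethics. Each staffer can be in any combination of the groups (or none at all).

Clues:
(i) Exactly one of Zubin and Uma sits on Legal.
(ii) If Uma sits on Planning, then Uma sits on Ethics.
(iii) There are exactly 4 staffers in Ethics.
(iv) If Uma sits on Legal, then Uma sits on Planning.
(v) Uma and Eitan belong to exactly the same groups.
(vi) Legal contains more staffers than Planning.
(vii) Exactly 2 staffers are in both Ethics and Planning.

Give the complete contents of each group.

Planning = {Eitan, Uma}; Legal = {Eitan, Tariq, Uma}; Ethics = {Eitan, Tariq, Uma, Zubin}

(iii): only 4 candidates remain for Ethics, so all are in.
Suppose Eitan ∉ Planning: no assignment then satisfies all the clues, so Eitan ∈ Planning.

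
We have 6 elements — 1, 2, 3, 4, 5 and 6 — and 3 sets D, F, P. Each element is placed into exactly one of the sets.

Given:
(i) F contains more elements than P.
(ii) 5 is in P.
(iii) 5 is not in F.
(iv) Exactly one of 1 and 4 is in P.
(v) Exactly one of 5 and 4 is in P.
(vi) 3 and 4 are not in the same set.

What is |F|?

3

From (ii): 5 ∈ P.
(v) (exactly one): 4 ∉ P.
(iv) (exactly one): 1 ∈ P.
Suppose 2 ∈ D: no assignment then satisfies all the clues, so 2 ∉ D.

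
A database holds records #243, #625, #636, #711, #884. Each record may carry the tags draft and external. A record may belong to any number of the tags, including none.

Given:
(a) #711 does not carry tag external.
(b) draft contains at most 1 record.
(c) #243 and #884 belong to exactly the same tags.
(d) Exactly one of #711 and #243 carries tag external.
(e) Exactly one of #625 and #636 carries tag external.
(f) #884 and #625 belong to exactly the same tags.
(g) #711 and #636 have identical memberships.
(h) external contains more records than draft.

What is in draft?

draft = {}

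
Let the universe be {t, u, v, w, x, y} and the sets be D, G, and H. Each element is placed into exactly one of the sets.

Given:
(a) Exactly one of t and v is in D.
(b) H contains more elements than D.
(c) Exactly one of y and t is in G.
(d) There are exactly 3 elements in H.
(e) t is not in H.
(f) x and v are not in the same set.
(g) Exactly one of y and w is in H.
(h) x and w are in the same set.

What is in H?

H = {u, w, x}

From (e): t ∉ H.
Suppose u ∉ H: no assignment then satisfies all the clues, so u ∈ H.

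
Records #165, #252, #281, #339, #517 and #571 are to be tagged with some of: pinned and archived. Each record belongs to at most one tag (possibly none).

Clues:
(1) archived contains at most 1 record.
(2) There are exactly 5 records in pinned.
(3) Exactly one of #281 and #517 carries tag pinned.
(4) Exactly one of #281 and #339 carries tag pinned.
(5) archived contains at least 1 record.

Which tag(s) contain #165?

#165: pinned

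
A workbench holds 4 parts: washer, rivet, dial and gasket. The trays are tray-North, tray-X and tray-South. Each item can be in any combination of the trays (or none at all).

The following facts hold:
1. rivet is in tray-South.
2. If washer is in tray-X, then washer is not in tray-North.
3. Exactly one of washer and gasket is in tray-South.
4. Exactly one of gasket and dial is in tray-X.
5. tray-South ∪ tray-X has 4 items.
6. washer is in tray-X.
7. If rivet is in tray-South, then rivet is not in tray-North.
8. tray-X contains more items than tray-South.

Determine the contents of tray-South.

From (1): rivet ∈ tray-South.
From (6): washer ∈ tray-X.
(2): washer ∉ tray-North.
(7): rivet ∉ tray-North.
Suppose washer ∈ tray-South: no assignment then satisfies all the clues, so washer ∉ tray-South.

tray-South = {gasket, rivet}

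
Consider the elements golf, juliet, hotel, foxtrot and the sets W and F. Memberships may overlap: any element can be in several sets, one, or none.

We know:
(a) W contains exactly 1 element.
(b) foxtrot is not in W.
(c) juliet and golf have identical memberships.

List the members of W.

W = {hotel}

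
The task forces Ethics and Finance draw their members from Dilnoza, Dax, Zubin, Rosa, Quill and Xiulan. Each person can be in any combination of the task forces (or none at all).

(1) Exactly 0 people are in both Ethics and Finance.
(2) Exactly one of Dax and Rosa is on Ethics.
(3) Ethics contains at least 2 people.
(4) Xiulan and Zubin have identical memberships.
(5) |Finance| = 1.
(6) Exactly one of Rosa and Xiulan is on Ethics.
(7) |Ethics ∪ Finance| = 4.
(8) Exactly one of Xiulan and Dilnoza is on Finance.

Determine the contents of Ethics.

Ethics = {Dax, Xiulan, Zubin}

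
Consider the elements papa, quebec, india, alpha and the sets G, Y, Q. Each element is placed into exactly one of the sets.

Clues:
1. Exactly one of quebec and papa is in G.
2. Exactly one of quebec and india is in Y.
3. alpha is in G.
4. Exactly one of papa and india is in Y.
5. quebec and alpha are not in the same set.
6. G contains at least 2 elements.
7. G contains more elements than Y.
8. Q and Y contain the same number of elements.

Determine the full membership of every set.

G = {alpha, papa}; Y = {india}; Q = {quebec}

From (3): alpha ∈ G.
(5): quebec ∉ G.
(1) (exactly one): papa ∈ G.
(4) (exactly one): india ∈ Y.
(2) (exactly one): quebec ∉ Y.
Only one set left: quebec ∈ Q.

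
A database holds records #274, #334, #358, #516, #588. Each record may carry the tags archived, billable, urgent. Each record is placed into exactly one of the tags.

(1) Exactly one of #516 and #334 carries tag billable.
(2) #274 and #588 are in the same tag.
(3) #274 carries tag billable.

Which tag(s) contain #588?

From (3): #274 ∈ billable.
(2): #588 matches #274: #588 ∉ archived.
(2): #588 matches #274: #588 ∈ billable.

#588: billable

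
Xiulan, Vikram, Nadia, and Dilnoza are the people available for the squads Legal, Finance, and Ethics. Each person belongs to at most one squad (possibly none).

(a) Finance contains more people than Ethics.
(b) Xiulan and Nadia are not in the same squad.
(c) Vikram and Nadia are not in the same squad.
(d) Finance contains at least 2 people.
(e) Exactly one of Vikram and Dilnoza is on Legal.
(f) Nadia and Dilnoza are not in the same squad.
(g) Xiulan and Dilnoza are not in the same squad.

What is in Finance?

Finance = {Vikram, Xiulan}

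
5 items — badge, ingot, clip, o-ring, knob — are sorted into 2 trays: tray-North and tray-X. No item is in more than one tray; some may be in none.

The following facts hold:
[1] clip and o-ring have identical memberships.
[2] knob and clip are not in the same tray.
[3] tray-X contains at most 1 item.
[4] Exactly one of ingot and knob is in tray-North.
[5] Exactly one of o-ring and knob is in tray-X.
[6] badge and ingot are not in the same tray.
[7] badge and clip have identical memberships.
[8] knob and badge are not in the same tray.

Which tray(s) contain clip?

clip: none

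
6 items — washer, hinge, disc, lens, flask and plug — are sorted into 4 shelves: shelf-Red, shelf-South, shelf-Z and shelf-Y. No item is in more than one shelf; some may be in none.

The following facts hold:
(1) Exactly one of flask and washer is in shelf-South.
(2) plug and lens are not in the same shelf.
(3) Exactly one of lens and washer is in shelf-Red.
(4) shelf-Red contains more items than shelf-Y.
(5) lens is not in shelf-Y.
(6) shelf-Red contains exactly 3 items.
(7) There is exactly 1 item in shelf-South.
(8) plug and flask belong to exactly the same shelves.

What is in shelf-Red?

shelf-Red = {disc, hinge, lens}

From (5): lens ∉ shelf-Y.
Suppose washer ∈ shelf-Red: no assignment then satisfies all the clues, so washer ∉ shelf-Red.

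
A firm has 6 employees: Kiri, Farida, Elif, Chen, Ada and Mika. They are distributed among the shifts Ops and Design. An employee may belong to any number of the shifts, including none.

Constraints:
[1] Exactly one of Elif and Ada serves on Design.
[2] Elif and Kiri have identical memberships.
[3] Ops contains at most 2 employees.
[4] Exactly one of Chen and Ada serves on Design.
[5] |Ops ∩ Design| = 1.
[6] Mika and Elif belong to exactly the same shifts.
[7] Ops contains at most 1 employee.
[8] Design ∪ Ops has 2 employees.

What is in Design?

Design = {Ada, Farida}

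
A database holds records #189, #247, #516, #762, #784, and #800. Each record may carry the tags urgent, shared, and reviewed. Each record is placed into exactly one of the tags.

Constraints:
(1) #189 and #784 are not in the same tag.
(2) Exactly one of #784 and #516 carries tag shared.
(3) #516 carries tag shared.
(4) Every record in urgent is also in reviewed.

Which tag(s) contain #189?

#189: shared

From (3): #516 ∈ shared.
(2) (exactly one): #784 ∉ shared.
Suppose #189 ∈ urgent: no assignment then satisfies all the clues, so #189 ∉ urgent.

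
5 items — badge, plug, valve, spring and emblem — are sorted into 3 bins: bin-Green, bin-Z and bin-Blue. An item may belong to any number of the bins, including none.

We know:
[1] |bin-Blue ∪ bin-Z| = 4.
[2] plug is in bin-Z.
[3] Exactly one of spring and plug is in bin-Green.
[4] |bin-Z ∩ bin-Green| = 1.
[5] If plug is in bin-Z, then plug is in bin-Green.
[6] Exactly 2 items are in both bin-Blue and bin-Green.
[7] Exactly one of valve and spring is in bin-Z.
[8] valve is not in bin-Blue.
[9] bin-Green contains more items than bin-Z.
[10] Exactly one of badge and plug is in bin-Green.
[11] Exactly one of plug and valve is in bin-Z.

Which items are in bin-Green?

bin-Green = {emblem, plug, valve}

From (2): plug ∈ bin-Z.
From (8): valve ∉ bin-Blue.
(5): plug ∈ bin-Green.
(10) (exactly one): badge ∉ bin-Green.
(11) (exactly one): valve ∉ bin-Z.
(3) (exactly one): spring ∉ bin-Green.
(7) (exactly one): spring ∈ bin-Z.
Suppose valve ∉ bin-Green: no assignment then satisfies all the clues, so valve ∈ bin-Green.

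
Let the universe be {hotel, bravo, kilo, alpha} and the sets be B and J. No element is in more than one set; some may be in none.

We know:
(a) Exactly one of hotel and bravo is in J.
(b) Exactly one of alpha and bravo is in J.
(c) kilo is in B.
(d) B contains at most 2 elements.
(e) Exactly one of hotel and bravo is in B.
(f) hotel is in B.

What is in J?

J = {bravo}

From (c): kilo ∈ B.
From (f): hotel ∈ B.
(a) (exactly one): bravo ∈ J.
(b) (exactly one): alpha ∉ J.
(d): B already has 2, so the rest are out.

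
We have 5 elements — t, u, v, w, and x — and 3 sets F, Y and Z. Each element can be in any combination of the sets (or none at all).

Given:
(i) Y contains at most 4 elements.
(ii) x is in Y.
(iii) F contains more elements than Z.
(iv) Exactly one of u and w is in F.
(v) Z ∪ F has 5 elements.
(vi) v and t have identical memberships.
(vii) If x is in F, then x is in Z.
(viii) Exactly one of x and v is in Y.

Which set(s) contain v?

From (ii): x ∈ Y.
(viii) (exactly one): v ∉ Y.
(vi): t matches v: t ∉ Y.
Suppose v ∉ F: no assignment then satisfies all the clues, so v ∈ F.

v: F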